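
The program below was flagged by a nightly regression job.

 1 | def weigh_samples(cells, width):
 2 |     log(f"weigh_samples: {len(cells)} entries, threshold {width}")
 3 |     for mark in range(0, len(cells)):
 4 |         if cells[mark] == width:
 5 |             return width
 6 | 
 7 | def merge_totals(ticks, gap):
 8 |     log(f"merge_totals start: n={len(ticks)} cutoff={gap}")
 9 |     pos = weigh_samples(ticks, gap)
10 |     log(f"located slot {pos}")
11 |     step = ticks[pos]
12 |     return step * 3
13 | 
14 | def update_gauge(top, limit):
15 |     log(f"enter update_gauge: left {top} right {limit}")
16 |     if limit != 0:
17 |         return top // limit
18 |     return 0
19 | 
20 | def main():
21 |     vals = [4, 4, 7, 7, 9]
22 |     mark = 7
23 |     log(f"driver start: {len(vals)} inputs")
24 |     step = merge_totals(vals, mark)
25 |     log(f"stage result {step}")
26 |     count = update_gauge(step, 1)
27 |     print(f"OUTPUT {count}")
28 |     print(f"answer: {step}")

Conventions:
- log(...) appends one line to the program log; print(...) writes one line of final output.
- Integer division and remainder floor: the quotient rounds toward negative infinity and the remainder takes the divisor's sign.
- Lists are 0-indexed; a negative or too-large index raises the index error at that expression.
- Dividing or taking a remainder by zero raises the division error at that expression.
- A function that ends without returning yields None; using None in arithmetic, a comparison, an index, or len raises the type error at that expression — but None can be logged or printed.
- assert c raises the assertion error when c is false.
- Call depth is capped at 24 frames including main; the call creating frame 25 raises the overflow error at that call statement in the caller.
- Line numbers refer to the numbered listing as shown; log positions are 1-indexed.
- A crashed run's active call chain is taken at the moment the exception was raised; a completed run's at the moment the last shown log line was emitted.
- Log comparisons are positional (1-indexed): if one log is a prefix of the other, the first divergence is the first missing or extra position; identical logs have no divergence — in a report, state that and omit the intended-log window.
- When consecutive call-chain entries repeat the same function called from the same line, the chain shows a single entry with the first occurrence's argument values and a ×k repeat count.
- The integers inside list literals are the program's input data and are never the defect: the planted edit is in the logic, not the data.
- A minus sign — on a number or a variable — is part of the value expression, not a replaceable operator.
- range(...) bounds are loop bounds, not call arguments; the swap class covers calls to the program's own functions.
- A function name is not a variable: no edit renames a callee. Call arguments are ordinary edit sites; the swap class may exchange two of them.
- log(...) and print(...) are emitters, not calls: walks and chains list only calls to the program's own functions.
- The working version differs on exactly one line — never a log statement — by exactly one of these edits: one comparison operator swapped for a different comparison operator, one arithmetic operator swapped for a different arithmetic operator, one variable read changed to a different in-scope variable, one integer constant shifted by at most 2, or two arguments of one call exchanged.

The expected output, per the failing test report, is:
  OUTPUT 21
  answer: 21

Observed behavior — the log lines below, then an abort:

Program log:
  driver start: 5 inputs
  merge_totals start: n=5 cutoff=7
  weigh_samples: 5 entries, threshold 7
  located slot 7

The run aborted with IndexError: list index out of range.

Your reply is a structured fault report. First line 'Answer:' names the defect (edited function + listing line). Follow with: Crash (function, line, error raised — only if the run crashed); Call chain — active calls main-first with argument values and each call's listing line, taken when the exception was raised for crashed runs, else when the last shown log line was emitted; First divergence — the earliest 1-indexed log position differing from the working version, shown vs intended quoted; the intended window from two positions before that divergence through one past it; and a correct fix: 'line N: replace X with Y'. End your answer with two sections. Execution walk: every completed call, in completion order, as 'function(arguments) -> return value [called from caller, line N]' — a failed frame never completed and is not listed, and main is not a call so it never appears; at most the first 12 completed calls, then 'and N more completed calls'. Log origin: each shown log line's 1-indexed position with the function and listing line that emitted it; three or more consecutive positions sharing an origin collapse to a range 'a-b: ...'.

Answer: the defect is in weigh_samples at line 5.
Key observation: The earliest visible damage is log position 4 — 'located slot 7' rather than the intended 'located slot 2'.
Crash: merge_totals, line 11, IndexError.
Call chain: main -> merge_totals([4, 4, 7, 7, 9], 7) (called at line 24).
First divergence: position 4 — the shown line 'located slot 7' should read 'located slot 2'.
Intended log window:
  2: merge_totals start: n=5 cutoff=7
  3: weigh_samples: 5 entries, threshold 7
  4: located slot 2
  5: stage result 21
Execution walk:
  weigh_samples([4, 4, 7, 7, 9], 7) -> 7  [called from merge_totals, line 9]
Log origin:
  1: logged in main at line 23
  2: logged in merge_totals at line 8
  3: logged in weigh_samples at line 2
  4: logged in merge_totals at line 10
A correct fix: line 5: replace `width` with `mark`.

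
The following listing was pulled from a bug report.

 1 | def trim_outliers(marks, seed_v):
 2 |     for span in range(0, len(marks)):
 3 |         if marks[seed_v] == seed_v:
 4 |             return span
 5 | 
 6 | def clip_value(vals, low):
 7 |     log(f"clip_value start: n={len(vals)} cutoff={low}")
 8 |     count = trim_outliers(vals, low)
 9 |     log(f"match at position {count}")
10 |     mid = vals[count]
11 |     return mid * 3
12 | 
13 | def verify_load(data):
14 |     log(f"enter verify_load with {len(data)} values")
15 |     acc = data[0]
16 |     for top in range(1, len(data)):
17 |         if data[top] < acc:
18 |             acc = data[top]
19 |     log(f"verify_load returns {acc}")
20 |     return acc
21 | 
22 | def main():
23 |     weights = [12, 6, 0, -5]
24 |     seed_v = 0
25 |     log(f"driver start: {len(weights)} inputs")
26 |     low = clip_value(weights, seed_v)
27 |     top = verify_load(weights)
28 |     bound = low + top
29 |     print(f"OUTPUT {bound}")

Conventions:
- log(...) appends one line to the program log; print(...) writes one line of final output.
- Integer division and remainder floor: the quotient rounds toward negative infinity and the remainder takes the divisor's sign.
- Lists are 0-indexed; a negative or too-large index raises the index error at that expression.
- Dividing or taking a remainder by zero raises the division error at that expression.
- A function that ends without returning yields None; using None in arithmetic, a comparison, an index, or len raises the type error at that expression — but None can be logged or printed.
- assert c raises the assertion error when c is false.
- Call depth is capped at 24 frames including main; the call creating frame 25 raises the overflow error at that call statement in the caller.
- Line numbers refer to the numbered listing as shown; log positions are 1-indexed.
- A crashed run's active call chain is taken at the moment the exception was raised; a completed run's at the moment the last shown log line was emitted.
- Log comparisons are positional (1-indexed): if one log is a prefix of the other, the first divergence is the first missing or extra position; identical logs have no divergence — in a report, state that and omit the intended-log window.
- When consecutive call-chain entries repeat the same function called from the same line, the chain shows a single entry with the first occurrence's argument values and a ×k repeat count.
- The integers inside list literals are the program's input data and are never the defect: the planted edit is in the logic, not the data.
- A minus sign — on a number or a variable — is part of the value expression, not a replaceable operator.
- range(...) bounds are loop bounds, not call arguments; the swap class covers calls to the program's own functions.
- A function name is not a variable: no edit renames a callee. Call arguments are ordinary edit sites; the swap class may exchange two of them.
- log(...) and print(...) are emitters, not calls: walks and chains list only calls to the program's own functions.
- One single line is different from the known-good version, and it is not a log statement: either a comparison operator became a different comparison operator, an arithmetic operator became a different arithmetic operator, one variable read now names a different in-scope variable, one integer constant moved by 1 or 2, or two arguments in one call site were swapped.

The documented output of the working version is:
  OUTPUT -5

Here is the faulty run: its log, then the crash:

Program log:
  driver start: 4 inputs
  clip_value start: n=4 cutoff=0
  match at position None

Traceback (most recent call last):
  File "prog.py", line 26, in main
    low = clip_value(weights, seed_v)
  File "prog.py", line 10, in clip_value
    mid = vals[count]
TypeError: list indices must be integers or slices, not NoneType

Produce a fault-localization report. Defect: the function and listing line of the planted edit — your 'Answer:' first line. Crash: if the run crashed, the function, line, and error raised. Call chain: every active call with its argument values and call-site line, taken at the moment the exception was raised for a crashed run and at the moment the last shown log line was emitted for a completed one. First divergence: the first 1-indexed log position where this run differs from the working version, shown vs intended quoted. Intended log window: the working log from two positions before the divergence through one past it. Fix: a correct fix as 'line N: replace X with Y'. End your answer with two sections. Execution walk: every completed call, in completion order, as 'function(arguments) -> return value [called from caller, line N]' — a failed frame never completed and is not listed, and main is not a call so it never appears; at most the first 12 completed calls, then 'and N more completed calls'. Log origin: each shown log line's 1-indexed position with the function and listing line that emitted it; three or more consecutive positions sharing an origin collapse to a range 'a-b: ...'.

Answer: the defect is in trim_outliers at line 3.
Key fact: Everything matches until log position 3, which reads 'match at position None' in place of 'match at position 2'.
Crash: clip_value, line 10, TypeError.
Call chain: main -> clip_value([12, 6, 0, -5], 0) (called at line 26).
First divergence: position 3; shown 'match at position None' vs intended 'match at position 2'.
Intended log window:
  1: driver start: 4 inputs
  2: clip_value start: n=4 cutoff=0
  3: match at position 2
  4: enter verify_load with 4 values
Execution walk:
  trim_outliers([12, 6, 0, -5], 0) -> None  [called from clip_value, line 8]
Log origin:
  1: logged in main at line 25
  2: logged in clip_value at line 7
  3: logged in clip_value at line 9
A correct fix: line 3: replace `marks[seed_v]` with `marks[span]`.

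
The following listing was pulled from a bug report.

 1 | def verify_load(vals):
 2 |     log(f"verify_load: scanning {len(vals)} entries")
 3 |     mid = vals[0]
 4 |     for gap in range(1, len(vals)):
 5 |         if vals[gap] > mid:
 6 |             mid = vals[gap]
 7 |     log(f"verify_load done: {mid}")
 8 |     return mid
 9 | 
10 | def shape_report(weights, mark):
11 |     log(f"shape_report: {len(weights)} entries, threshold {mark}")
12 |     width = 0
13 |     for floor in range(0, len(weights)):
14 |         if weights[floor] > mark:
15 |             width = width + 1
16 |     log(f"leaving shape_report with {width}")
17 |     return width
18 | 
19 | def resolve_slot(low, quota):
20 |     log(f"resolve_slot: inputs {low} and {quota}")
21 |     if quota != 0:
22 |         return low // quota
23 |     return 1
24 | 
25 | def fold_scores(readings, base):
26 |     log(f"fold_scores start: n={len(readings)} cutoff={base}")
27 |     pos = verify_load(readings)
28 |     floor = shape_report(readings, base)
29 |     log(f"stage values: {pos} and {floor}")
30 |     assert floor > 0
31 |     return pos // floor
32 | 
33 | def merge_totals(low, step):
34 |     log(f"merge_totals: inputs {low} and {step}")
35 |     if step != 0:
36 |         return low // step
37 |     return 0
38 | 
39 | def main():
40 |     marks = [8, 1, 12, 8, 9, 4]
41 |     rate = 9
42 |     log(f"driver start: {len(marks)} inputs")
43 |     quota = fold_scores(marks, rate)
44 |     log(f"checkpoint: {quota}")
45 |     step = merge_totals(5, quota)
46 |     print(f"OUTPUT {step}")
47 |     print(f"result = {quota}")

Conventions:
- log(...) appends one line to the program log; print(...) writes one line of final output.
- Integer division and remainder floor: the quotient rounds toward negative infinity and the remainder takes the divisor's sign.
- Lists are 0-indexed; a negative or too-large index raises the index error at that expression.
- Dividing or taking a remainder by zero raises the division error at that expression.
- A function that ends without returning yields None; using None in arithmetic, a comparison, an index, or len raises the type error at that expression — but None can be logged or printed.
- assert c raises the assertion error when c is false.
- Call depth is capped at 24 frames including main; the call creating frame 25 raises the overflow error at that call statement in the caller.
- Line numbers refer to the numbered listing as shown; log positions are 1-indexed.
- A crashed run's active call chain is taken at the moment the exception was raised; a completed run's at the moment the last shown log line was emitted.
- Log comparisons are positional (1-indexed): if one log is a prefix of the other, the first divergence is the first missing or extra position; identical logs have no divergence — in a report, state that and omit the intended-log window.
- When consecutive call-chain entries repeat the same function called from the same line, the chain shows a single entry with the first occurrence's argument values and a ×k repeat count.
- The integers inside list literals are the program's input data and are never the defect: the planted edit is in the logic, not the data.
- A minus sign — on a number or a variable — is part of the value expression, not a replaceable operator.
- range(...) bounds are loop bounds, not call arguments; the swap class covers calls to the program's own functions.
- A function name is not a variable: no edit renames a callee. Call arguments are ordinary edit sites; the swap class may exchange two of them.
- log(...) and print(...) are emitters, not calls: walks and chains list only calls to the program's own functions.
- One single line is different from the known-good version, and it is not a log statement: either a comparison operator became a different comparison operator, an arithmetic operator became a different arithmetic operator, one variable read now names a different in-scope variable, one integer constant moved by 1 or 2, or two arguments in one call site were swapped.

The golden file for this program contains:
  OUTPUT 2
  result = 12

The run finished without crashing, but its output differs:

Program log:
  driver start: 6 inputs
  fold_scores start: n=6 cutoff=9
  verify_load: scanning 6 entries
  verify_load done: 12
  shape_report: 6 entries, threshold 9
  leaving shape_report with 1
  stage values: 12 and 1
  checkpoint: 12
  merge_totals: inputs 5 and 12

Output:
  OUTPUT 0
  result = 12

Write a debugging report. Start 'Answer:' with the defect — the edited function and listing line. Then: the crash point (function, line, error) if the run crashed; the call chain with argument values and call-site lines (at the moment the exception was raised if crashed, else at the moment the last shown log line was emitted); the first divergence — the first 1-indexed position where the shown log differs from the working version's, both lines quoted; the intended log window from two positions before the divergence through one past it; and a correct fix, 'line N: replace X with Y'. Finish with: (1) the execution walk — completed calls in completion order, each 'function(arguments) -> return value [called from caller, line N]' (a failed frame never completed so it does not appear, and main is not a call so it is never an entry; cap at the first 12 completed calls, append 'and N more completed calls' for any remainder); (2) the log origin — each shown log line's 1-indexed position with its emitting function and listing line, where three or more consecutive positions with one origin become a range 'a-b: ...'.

Answer: the defect is in main at line 45.
The tell: The earliest visible damage is log position 9 — 'merge_totals: inputs 5 and 12' rather than the intended 'merge_totals: inputs 12 and 5'.
Call chain: main -> merge_totals(5, 12) (called at line 45).
First divergence: position 9; shown 'merge_totals: inputs 5 and 12' vs intended 'merge_totals: inputs 12 and 5'.
Intended log window:
  7: stage values: 12 and 1
  8: checkpoint: 12
  9: merge_totals: inputs 12 and 5
Execution walk:
  verify_load([8, 1, 12, 8, 9, 4]) -> 12  [called from fold_scores, line 27]
  shape_report([8, 1, 12, 8, 9, 4], 9) -> 1  [called from fold_scores, line 28]
  fold_scores([8, 1, 12, 8, 9, 4], 9) -> 12  [called from main, line 43]
  merge_totals(5, 12) -> 0  [called from main, line 45]
Origin of each log line:
  1: from main, line 42
  2: from fold_scores, line 26
  3: from verify_load, line 2
  4: from verify_load, line 7
  5: from shape_report, line 11
  6: from shape_report, line 16
  7: from fold_scores, line 29
  8: from main, line 44
  9: from merge_totals, line 34
A correct fix: line 45: replace `merge_totals(5, quota)` with `merge_totals(quota, 5)`.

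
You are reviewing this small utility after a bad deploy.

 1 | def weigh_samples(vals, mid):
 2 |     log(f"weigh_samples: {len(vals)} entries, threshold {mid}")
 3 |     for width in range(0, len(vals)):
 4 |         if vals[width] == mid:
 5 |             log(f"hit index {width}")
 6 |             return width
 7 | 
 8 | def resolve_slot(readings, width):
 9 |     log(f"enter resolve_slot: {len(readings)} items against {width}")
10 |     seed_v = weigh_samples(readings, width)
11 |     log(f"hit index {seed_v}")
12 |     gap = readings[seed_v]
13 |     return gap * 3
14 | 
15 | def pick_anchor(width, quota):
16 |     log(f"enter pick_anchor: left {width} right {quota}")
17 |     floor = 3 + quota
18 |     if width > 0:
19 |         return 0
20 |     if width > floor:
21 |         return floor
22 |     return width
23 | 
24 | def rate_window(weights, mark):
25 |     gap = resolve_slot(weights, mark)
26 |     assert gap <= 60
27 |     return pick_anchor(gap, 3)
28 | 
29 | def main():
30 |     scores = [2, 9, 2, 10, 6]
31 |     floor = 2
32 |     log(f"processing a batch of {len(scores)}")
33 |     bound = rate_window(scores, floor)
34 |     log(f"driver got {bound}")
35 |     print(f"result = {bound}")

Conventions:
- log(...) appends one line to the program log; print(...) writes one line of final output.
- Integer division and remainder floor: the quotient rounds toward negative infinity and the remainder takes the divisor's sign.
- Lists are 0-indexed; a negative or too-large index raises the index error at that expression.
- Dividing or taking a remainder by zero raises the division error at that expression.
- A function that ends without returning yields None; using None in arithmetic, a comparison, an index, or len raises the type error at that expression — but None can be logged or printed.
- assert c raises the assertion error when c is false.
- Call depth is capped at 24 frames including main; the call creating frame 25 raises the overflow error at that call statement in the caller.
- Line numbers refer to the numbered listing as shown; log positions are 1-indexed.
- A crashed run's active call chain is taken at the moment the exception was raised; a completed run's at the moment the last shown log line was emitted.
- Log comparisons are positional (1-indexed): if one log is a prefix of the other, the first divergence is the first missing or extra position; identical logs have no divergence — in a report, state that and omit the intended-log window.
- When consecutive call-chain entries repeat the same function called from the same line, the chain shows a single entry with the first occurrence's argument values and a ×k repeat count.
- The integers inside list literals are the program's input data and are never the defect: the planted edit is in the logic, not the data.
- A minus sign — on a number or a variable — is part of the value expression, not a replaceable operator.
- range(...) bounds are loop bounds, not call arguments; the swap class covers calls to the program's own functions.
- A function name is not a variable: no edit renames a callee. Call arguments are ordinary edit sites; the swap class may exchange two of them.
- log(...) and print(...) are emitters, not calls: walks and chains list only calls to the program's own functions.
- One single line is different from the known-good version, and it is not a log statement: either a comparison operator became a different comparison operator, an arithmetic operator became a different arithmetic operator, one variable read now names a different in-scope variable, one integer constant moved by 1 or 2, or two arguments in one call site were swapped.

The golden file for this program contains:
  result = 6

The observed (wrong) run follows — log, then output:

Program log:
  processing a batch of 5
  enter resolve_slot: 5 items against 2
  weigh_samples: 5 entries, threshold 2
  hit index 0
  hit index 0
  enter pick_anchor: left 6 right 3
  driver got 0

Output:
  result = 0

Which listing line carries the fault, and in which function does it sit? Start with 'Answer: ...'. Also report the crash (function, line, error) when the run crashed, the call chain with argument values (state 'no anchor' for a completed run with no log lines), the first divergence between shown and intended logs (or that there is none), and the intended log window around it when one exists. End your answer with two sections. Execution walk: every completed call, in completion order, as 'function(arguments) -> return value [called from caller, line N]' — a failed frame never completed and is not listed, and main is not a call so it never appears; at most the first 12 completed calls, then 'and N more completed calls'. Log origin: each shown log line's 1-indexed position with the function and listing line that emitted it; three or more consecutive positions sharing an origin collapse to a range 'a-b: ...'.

Answer: the defect is in pick_anchor at line 18.
Core observation: Log line 7 is where behavior first shows: 'driver got 0' appears instead of 'driver got 6'.
Call chain: main.
First divergence: position 7; shown 'driver got 0' vs intended 'driver got 6'.
Intended log window:
  5: hit index 0
  6: enter pick_anchor: left 6 right 3
  7: driver got 6
Execution walk:
  weigh_samples([2, 9, 2, 10, 6], 2) -> 0  [called from resolve_slot, line 10]
  resolve_slot([2, 9, 2, 10, 6], 2) -> 6  [called from rate_window, line 25]
  pick_anchor(6, 3) -> 0  [called from rate_window, line 27]
  rate_window([2, 9, 2, 10, 6], 2) -> 0  [called from main, line 33]
Log origins:
  1: logged in main at line 32
  2: logged in resolve_slot at line 9
  3: logged in weigh_samples at line 2
  4: logged in weigh_samples at line 5
  5: logged in resolve_slot at line 11
  6: logged in pick_anchor at line 16
  7: logged in main at line 34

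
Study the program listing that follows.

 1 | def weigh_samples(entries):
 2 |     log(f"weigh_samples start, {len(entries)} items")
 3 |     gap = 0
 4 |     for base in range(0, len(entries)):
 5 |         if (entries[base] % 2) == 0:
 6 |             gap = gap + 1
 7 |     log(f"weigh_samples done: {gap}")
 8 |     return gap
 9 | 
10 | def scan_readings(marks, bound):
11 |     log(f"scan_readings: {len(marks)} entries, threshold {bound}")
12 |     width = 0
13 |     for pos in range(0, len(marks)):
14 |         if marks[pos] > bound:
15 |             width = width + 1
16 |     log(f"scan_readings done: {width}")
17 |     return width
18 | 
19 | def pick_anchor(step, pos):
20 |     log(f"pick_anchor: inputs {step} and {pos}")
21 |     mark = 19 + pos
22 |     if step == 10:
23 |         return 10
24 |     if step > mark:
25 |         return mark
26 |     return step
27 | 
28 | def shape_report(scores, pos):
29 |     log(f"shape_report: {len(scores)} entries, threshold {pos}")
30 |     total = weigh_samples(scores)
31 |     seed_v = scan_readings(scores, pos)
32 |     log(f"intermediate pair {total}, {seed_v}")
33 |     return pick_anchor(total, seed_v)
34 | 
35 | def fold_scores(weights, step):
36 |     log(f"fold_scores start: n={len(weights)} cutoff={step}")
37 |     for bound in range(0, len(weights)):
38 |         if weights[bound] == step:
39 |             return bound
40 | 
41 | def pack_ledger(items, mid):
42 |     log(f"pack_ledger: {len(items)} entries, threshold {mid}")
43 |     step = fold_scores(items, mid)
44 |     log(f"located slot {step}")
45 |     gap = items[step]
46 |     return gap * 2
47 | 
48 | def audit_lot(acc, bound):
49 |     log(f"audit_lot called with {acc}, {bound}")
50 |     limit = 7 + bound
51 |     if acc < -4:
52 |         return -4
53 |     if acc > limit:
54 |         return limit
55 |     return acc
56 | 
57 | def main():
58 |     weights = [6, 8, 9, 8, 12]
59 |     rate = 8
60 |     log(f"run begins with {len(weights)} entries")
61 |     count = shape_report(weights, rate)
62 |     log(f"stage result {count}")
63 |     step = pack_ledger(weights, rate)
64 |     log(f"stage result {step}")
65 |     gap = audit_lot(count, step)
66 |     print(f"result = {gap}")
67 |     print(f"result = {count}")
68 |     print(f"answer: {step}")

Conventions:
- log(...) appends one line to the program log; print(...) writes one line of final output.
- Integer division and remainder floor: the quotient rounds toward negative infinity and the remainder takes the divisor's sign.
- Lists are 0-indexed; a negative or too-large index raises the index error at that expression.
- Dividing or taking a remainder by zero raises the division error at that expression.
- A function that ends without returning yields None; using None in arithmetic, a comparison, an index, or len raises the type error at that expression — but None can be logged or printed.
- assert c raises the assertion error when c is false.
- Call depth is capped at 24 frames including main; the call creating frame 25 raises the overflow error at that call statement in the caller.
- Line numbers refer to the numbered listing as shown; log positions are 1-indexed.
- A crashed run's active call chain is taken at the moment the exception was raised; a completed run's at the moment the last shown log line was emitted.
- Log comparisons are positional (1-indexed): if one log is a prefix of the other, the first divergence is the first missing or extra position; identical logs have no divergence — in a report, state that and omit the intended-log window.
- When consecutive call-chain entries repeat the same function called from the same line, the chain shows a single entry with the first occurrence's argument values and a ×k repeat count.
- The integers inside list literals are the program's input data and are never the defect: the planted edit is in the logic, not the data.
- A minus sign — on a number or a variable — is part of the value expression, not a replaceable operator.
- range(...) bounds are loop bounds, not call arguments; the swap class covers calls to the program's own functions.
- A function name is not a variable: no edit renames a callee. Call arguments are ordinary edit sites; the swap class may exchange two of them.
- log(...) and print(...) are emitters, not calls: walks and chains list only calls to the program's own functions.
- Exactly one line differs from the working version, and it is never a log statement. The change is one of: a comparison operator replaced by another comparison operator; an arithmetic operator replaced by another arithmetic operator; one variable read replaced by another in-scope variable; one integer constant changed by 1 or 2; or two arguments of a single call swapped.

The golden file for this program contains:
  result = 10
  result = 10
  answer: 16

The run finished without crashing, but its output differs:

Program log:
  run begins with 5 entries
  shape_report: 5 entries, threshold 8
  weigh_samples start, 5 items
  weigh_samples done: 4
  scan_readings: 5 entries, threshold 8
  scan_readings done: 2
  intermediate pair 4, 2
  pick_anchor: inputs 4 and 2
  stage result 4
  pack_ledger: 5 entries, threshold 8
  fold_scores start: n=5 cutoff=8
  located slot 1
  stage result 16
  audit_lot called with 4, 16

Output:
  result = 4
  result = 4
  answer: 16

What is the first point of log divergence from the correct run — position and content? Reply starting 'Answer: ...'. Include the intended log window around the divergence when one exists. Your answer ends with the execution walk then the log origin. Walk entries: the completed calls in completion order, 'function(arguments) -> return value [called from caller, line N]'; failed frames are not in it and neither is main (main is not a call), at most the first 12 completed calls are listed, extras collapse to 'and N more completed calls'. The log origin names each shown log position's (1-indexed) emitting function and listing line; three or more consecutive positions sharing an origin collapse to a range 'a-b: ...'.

Answer: position 9 — the shown line 'stage result 4' should read 'stage result 10'.
Intended log window:
  7: intermediate pair 4, 2
  8: pick_anchor: inputs 4 and 2
  9: stage result 10
  10: pack_ledger: 5 entries, threshold 8
Execution walk:
  weigh_samples([6, 8, 9, 8, 12]) -> 4  [called from shape_report, line 30]
  scan_readings([6, 8, 9, 8, 12], 8) -> 2  [called from shape_report, line 31]
  pick_anchor(4, 2) -> 4  [called from shape_report, line 33]
  shape_report([6, 8, 9, 8, 12], 8) -> 4  [called from main, line 61]
  fold_scores([6, 8, 9, 8, 12], 8) -> 1  [called from pack_ledger, line 43]
  pack_ledger([6, 8, 9, 8, 12], 8) -> 16  [called from main, line 63]
  audit_lot(4, 16) -> 4  [called from main, line 65]
Log origins:
  1: emitted by main (line 60)
  2: emitted by shape_report (line 29)
  3: emitted by weigh_samples (line 2)
  4: emitted by weigh_samples (line 7)
  5: emitted by scan_readings (line 11)
  6: emitted by scan_readings (line 16)
  7: emitted by shape_report (line 32)
  8: emitted by pick_anchor (line 20)
  9: emitted by main (line 62)
  10: emitted by pack_ledger (line 42)
  11: emitted by fold_scores (line 36)
  12: emitted by pack_ledger (line 44)
  13: emitted by main (line 64)
  14: emitted by audit_lot (line 49)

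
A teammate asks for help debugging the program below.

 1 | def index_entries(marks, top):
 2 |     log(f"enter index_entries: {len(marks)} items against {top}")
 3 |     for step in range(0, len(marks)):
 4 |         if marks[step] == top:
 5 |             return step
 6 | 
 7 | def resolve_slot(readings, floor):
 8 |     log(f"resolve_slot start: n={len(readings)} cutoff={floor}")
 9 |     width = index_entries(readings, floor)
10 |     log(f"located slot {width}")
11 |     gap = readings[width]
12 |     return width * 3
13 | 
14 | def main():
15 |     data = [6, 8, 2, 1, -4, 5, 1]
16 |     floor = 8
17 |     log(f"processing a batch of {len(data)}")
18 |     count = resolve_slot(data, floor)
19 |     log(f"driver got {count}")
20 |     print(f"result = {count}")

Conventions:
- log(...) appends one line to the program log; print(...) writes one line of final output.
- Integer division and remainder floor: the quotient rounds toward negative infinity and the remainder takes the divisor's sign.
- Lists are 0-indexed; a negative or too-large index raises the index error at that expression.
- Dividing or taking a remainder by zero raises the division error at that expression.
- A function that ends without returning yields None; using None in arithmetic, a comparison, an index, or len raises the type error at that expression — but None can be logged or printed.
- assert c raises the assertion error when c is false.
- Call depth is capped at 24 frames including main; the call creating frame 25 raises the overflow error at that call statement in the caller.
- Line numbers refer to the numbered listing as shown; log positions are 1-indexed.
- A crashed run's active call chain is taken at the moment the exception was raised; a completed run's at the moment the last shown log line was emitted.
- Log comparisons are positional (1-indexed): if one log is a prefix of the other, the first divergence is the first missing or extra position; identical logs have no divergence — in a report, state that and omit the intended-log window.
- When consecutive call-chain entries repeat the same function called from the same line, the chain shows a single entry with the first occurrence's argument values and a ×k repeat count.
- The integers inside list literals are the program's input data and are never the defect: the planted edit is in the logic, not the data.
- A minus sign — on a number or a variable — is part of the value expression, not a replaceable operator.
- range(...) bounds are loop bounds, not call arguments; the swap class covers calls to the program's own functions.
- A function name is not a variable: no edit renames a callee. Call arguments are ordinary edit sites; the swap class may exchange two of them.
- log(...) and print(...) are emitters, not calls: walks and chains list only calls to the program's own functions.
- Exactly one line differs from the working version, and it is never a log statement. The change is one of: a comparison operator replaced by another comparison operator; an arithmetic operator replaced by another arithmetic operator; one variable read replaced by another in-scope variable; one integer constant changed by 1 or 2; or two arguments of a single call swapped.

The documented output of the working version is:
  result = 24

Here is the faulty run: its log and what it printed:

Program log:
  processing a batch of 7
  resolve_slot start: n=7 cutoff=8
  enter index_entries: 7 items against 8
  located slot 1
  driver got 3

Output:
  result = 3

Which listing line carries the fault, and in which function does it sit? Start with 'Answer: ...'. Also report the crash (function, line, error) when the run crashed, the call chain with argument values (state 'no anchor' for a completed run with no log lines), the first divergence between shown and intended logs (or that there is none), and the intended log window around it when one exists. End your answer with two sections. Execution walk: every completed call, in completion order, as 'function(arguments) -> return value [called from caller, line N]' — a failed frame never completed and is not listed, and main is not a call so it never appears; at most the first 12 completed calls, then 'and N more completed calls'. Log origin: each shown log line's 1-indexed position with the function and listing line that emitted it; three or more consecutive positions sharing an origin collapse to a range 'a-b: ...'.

Answer: the defect is in resolve_slot at line 12.
Key fact: At log position 5 the runs split — shown 'driver got 3', but the working version logs 'driver got 24'.
Call chain: main.
First divergence: at position 5 the run shows 'driver got 3' where the working version logs 'driver got 24'.
Intended log window:
  3: enter index_entries: 7 items against 8
  4: located slot 1
  5: driver got 24
Execution walk:
  index_entries([6, 8, 2, 1, -4, 5, 1], 8) -> 1  [called from resolve_slot, line 9]
  resolve_slot([6, 8, 2, 1, -4, 5, 1], 8) -> 3  [called from main, line 18]
Log line origins:
  1 — main, line 17
  2 — resolve_slot, line 8
  3 — index_entries, line 2
  4 — resolve_slot, line 10
  5 — main, line 19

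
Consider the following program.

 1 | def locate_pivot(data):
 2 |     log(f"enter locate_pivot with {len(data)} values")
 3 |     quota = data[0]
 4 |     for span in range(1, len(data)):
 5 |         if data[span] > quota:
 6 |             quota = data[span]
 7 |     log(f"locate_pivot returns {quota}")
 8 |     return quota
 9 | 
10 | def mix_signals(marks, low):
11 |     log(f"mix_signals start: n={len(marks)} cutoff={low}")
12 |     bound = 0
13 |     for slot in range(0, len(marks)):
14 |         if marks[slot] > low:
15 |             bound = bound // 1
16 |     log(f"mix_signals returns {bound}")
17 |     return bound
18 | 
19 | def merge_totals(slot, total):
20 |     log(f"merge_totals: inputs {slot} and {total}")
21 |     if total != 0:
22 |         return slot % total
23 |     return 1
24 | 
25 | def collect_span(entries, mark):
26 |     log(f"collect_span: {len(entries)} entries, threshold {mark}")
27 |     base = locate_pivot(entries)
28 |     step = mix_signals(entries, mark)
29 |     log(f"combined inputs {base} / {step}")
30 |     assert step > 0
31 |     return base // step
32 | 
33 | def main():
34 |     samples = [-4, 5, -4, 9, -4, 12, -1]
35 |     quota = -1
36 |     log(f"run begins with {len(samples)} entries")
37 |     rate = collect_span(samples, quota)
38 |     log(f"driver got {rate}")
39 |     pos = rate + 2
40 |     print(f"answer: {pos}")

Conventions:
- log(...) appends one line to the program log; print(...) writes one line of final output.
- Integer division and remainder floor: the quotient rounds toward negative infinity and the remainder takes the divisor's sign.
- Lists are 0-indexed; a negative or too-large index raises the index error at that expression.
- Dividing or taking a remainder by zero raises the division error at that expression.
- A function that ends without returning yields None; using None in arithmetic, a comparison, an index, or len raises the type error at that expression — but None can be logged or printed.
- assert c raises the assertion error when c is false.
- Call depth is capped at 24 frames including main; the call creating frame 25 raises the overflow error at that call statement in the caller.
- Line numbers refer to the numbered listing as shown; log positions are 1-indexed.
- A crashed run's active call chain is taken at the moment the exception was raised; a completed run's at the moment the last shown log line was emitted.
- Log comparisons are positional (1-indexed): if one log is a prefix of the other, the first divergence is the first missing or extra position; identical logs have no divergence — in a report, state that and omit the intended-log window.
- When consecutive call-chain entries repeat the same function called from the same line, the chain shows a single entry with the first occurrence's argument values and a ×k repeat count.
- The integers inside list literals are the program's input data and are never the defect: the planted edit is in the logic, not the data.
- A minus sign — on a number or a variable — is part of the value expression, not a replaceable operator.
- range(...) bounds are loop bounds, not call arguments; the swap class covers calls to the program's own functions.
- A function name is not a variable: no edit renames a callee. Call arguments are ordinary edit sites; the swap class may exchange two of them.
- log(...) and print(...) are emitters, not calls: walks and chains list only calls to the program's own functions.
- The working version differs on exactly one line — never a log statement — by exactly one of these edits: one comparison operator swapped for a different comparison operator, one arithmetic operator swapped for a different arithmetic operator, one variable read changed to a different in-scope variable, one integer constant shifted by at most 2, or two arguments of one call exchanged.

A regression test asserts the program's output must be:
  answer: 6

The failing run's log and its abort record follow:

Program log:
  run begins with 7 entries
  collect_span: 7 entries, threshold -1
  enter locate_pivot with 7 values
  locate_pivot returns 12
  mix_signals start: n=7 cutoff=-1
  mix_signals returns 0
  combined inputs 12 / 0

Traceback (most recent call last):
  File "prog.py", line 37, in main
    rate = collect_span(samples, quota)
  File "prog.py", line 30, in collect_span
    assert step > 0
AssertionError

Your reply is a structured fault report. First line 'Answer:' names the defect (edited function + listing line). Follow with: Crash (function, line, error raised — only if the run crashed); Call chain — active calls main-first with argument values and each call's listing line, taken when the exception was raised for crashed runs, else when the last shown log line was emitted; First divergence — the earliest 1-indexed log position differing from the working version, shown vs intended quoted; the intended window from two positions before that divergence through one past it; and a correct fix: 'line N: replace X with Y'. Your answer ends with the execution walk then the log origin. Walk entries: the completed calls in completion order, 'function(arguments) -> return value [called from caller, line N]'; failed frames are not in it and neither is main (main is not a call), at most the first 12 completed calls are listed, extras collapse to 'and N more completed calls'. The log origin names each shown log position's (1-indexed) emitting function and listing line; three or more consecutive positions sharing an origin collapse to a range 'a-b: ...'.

Answer: the defect is in mix_signals at line 15.
Core observation: Everything matches until log position 6, which reads 'mix_signals returns 0' in place of 'mix_signals returns 3'.
Crash: collect_span, line 30, AssertionError.
Call chain: main -> collect_span([-4, 5, -4, 9, -4, 12, -1], -1) (called at line 37).
First divergence: position 6; shown 'mix_signals returns 0' vs intended 'mix_signals returns 3'.
Intended log window:
  4: locate_pivot returns 12
  5: mix_signals start: n=7 cutoff=-1
  6: mix_signals returns 3
  7: combined inputs 12 / 3
Execution walk:
  locate_pivot([-4, 5, -4, 9, -4, 12, -1]) -> 12  [called from collect_span, line 27]
  mix_signals([-4, 5, -4, 9, -4, 12, -1], -1) -> 0  [called from collect_span, line 28]
Log origin:
  1 — main, line 36
  2 — collect_span, line 26
  3 — locate_pivot, line 2
  4 — locate_pivot, line 7
  5 — mix_signals, line 11
  6 — mix_signals, line 16
  7 — collect_span, line 29
A correct fix: line 15: replace `//` with `+`.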